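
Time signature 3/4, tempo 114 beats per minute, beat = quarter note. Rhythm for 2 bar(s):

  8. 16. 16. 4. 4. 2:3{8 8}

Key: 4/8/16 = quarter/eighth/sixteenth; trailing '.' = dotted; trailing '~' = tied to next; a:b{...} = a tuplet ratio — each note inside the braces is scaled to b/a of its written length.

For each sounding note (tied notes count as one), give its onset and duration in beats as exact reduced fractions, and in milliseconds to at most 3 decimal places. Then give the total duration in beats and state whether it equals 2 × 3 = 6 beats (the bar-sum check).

1) 0.0ms=0b +394.737ms=3/4b
2) 394.737ms=3/4b +197.368ms=3/8b
3) 592.105ms=9/8b +197.368ms=3/8b
4) 789.474ms=3/2b +789.474ms=3/2b
5) 1578.947ms=3b +789.474ms=3/2b
6) 2368.421ms=9/2b +394.737ms=3/4b
7) 2763.158ms=21/4b +394.737ms=3/4b
Σ=6b of 6 (114bpm 3/4) — PASS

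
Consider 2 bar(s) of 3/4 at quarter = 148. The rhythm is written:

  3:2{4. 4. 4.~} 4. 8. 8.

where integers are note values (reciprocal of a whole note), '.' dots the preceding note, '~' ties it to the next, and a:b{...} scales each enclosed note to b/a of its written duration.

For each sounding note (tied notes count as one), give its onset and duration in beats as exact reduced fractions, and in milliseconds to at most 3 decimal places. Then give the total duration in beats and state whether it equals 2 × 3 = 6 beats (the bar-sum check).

1) 0.0ms=0b +405.405ms=1b
2) 405.405ms=1b +405.405ms=1b
3) 810.811ms=2b +1013.514ms=5/2b
4) 1824.324ms=9/2b +304.054ms=3/4b
5) 2128.378ms=21/4b +304.054ms=3/4b
Σ=6b of 6 (148bpm 3/4) — PASS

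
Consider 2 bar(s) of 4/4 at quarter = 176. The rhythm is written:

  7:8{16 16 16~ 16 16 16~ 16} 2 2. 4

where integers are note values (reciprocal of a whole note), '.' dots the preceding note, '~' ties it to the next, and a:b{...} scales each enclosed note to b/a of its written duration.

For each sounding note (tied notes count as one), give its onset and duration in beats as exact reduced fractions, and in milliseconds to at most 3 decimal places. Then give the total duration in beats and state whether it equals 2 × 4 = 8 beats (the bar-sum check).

1) 0.0ms=0b +97.403ms=2/7b
2) 97.403ms=2/7b +97.403ms=2/7b
3) 194.805ms=4/7b +194.805ms=4/7b
4) 389.61ms=8/7b +97.403ms=2/7b
5) 487.013ms=10/7b +194.805ms=4/7b
6) 681.818ms=2b +681.818ms=2b
7) 1363.636ms=4b +1022.727ms=3b
8) 2386.364ms=7b +340.909ms=1b
Σ=8b of 8 (176bpm 4/4) — PASS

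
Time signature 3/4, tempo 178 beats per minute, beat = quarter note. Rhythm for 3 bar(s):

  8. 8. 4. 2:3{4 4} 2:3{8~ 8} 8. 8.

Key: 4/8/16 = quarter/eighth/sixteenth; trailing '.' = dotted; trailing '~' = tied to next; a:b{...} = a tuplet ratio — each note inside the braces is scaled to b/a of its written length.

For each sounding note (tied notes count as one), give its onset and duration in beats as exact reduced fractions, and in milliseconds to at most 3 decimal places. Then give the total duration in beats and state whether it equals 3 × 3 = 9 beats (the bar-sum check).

1) 0.0ms=0b +252.809ms=3/4b
2) 252.809ms=3/4b +252.809ms=3/4b
3) 505.618ms=3/2b +505.618ms=3/2b
4) 1011.236ms=3b +505.618ms=3/2b
5) 1516.854ms=9/2b +505.618ms=3/2b
6) 2022.472ms=6b +505.618ms=3/2b
7) 2528.09ms=15/2b +252.809ms=3/4b
8) 2780.899ms=33/4b +252.809ms=3/4b
Σ=9b of 9 (178bpm 3/4) — PASS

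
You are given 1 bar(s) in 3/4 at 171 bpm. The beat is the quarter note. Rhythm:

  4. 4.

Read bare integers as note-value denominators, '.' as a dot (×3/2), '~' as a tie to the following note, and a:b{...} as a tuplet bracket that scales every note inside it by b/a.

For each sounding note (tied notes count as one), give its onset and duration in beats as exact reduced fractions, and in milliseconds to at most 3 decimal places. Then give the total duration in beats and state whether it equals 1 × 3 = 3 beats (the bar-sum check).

1) 0.0ms=0b +526.316ms=3/2b
2) 526.316ms=3/2b +526.316ms=3/2b
Σ=3b of 3 (171bpm 3/4) — PASS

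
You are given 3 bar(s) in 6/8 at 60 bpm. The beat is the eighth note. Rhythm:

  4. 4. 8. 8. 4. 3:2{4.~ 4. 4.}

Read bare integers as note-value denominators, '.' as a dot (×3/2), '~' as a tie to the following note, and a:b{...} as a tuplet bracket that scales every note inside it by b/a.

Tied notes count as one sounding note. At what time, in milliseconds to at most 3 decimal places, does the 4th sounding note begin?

note 4 onset = 15/2b = 7500.0ms

1. 0.0ms @ 0 + 3000.0ms (3)
2. 3000.0ms @ 3 + 3000.0ms (3)
3. 6000.0ms @ 6 + 1500.0ms (3/2)
4. 7500.0ms @ 15/2 + 1500.0ms (3/2)
5. 9000.0ms @ 9 + 3000.0ms (3)
6. 12000.0ms @ 12 + 4000.0ms (4)
7. 16000.0ms @ 16 + 2000.0ms (2)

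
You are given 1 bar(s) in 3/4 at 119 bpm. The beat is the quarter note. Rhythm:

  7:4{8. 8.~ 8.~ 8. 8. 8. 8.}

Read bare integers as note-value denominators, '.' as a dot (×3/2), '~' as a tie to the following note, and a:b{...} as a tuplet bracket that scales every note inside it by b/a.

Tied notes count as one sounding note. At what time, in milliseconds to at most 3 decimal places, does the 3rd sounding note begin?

1. 0.0ms @ 0 + 216.086ms (3/7)
2. 216.086ms @ 3/7 + 648.259ms (9/7)
3. 864.346ms @ 12/7 + 216.086ms (3/7)
4. 1080.432ms @ 15/7 + 216.086ms (3/7)
5. 1296.519ms @ 18/7 + 216.086ms (3/7)

note 3 onset = 12/7b = 864.346ms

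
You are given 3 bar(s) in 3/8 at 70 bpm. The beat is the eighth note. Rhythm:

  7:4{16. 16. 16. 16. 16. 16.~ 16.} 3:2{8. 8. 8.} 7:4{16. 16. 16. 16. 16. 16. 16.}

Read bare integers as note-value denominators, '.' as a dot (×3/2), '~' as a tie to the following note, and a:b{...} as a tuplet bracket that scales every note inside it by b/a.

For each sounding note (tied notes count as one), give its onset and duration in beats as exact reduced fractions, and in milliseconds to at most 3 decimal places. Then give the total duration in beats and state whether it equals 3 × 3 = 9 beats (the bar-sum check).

1) 0.0ms=0b +367.347ms=3/7b
2) 367.347ms=3/7b +367.347ms=3/7b
3) 734.694ms=6/7b +367.347ms=3/7b
4) 1102.041ms=9/7b +367.347ms=3/7b
5) 1469.388ms=12/7b +367.347ms=3/7b
6) 1836.735ms=15/7b +734.694ms=6/7b
7) 2571.429ms=3b +857.143ms=1b
8) 3428.571ms=4b +857.143ms=1b
9) 4285.714ms=5b +857.143ms=1b
10) 5142.857ms=6b +367.347ms=3/7b
11) 5510.204ms=45/7b +367.347ms=3/7b
12) 5877.551ms=48/7b +367.347ms=3/7b
13) 6244.898ms=51/7b +367.347ms=3/7b
14) 6612.245ms=54/7b +367.347ms=3/7b
15) 6979.592ms=57/7b +367.347ms=3/7b
16) 7346.939ms=60/7b +367.347ms=3/7b
Σ=9b of 9 (70bpm 3/8) — PASS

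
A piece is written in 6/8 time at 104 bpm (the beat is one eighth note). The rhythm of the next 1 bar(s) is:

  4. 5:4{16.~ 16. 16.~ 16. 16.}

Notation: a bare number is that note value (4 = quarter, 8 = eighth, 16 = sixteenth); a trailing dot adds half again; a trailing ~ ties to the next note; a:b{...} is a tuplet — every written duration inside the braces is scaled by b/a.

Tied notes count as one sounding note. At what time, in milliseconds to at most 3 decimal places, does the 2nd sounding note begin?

note 2 onset = 3b = 1730.769ms

1. 0.0ms @ 0 + 1730.769ms (3)
2. 1730.769ms @ 3 + 692.308ms (6/5)
3. 2423.077ms @ 21/5 + 692.308ms (6/5)
4. 3115.385ms @ 27/5 + 346.154ms (3/5)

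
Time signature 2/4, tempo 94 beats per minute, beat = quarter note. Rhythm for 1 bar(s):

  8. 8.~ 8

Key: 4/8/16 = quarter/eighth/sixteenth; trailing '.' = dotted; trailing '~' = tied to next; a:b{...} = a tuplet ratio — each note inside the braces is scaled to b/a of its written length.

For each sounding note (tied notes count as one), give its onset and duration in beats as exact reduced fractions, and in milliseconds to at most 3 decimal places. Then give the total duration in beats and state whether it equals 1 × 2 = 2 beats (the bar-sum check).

1) 0.0ms=0b +478.723ms=3/4b
2) 478.723ms=3/4b +797.872ms=5/4b
Σ=2b of 2 (94bpm 2/4) — PASS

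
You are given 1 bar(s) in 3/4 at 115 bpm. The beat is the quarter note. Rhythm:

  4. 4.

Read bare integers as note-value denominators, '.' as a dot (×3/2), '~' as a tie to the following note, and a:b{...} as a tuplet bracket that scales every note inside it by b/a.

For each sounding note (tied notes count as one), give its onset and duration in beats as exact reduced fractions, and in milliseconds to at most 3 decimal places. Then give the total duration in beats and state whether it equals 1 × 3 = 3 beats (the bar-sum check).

1) 0.0ms=0b +782.609ms=3/2b
2) 782.609ms=3/2b +782.609ms=3/2b
Σ=3b of 3 (115bpm 3/4) — PASS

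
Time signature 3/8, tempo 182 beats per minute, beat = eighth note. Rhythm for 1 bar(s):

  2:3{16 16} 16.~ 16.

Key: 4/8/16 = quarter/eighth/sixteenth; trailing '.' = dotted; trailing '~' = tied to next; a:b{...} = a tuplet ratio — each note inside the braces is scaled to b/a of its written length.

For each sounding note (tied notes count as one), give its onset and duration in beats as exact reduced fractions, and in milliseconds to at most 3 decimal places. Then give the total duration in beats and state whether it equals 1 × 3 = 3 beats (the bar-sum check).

1) 0.0ms=0b +247.253ms=3/4b
2) 247.253ms=3/4b +247.253ms=3/4b
3) 494.505ms=3/2b +494.505ms=3/2b
Σ=3b of 3 (182bpm 3/8) — PASS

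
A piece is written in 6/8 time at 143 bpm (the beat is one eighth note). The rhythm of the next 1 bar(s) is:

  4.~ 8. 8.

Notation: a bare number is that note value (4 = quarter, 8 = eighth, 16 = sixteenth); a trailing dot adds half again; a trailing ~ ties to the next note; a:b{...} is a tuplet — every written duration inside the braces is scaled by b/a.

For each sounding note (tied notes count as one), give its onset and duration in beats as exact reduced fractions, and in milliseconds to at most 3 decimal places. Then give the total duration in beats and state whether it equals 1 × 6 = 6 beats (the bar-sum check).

1) 0.0ms=0b +1888.112ms=9/2b
2) 1888.112ms=9/2b +629.371ms=3/2b
Σ=6b of 6 (143bpm 6/8) — PASS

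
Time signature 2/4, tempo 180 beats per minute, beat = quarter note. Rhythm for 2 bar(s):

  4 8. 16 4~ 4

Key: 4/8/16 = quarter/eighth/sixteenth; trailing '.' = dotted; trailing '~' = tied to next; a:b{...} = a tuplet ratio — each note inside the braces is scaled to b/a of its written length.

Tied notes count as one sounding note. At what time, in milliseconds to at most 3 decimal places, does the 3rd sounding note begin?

note 3 onset = 7/4b = 583.333ms

1. 0.0ms @ 0 + 333.333ms (1)
2. 333.333ms @ 1 + 250.0ms (3/4)
3. 583.333ms @ 7/4 + 83.333ms (1/4)
4. 666.667ms @ 2 + 666.667ms (2)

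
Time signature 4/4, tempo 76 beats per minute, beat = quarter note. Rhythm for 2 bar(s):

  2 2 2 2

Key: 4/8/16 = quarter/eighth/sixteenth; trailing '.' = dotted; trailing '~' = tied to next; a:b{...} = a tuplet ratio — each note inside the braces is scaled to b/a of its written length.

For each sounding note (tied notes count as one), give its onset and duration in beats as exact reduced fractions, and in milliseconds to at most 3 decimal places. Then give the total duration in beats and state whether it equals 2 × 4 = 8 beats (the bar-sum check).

1) 0.0ms=0b +1578.947ms=2b
2) 1578.947ms=2b +1578.947ms=2b
3) 3157.895ms=4b +1578.947ms=2b
4) 4736.842ms=6b +1578.947ms=2b
Σ=8b of 8 (76bpm 4/4) — PASS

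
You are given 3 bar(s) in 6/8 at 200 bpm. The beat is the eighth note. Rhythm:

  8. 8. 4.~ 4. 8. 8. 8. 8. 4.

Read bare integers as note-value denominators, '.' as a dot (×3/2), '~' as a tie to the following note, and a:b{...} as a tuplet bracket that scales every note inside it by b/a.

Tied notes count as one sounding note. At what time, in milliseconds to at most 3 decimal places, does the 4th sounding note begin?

note 4 onset = 9b = 2700.0ms

1. 0.0ms @ 0 + 450.0ms (3/2)
2. 450.0ms @ 3/2 + 450.0ms (3/2)
3. 900.0ms @ 3 + 1800.0ms (6)
4. 2700.0ms @ 9 + 450.0ms (3/2)
5. 3150.0ms @ 21/2 + 450.0ms (3/2)
6. 3600.0ms @ 12 + 450.0ms (3/2)
7. 4050.0ms @ 27/2 + 450.0ms (3/2)
8. 4500.0ms @ 15 + 900.0ms (3)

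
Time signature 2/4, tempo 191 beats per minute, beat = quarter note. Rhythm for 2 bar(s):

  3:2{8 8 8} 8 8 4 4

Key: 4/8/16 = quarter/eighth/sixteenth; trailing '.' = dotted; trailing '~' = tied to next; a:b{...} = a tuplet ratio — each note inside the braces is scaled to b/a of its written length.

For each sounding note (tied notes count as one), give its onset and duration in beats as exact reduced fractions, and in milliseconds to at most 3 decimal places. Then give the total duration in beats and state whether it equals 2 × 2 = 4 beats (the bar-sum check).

1) 0.0ms=0b +104.712ms=1/3b
2) 104.712ms=1/3b +104.712ms=1/3b
3) 209.424ms=2/3b +104.712ms=1/3b
4) 314.136ms=1b +157.068ms=1/2b
5) 471.204ms=3/2b +157.068ms=1/2b
6) 628.272ms=2b +314.136ms=1b
7) 942.408ms=3b +314.136ms=1b
Σ=4b of 4 (191bpm 2/4) — PASS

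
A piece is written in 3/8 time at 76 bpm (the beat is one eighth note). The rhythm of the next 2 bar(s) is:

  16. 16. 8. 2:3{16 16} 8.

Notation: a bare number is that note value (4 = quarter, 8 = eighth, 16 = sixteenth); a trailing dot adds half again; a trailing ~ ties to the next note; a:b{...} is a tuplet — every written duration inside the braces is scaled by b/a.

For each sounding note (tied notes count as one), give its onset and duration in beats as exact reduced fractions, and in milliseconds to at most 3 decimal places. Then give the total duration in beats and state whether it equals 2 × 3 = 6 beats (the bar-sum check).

1) 0.0ms=0b +592.105ms=3/4b
2) 592.105ms=3/4b +592.105ms=3/4b
3) 1184.211ms=3/2b +1184.211ms=3/2b
4) 2368.421ms=3b +592.105ms=3/4b
5) 2960.526ms=15/4b +592.105ms=3/4b
6) 3552.632ms=9/2b +1184.211ms=3/2b
Σ=6b of 6 (76bpm 3/8) — PASS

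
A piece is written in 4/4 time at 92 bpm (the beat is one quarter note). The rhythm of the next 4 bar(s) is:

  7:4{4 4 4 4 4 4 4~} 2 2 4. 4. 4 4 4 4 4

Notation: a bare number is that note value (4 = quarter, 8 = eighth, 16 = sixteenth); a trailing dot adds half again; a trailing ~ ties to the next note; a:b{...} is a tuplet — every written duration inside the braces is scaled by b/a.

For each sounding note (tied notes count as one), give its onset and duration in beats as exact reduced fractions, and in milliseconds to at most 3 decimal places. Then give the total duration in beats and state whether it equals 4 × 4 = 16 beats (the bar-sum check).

1) 0.0ms=0b +372.671ms=4/7b
2) 372.671ms=4/7b +372.671ms=4/7b
3) 745.342ms=8/7b +372.671ms=4/7b
4) 1118.012ms=12/7b +372.671ms=4/7b
5) 1490.683ms=16/7b +372.671ms=4/7b
6) 1863.354ms=20/7b +372.671ms=4/7b
7) 2236.025ms=24/7b +1677.019ms=18/7b
8) 3913.043ms=6b +1304.348ms=2b
9) 5217.391ms=8b +978.261ms=3/2b
10) 6195.652ms=19/2b +978.261ms=3/2b
11) 7173.913ms=11b +652.174ms=1b
12) 7826.087ms=12b +652.174ms=1b
13) 8478.261ms=13b +652.174ms=1b
14) 9130.435ms=14b +652.174ms=1b
15) 9782.609ms=15b +652.174ms=1b
Σ=16b of 16 (92bpm 4/4) — PASS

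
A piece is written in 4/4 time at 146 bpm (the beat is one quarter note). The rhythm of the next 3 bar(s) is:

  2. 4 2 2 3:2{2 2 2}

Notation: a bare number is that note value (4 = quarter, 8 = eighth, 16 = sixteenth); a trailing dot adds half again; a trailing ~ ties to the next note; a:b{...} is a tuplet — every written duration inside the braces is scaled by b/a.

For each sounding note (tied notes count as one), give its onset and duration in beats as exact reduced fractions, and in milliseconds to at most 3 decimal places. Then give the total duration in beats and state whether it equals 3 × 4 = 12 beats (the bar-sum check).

1) 0.0ms=0b +1232.877ms=3b
2) 1232.877ms=3b +410.959ms=1b
3) 1643.836ms=4b +821.918ms=2b
4) 2465.753ms=6b +821.918ms=2b
5) 3287.671ms=8b +547.945ms=4/3b
6) 3835.616ms=28/3b +547.945ms=4/3b
7) 4383.562ms=32/3b +547.945ms=4/3b
Σ=12b of 12 (146bpm 4/4) — PASS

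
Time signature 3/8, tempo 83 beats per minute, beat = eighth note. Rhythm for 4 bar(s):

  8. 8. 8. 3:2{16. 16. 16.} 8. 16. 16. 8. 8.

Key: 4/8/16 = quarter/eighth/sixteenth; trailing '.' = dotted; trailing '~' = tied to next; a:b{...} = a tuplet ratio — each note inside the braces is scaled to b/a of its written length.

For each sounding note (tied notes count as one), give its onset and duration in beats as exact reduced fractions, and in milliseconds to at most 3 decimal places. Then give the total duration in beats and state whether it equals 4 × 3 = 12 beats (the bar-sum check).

1) 0.0ms=0b +1084.337ms=3/2b
2) 1084.337ms=3/2b +1084.337ms=3/2b
3) 2168.675ms=3b +1084.337ms=3/2b
4) 3253.012ms=9/2b +361.446ms=1/2b
5) 3614.458ms=5b +361.446ms=1/2b
6) 3975.904ms=11/2b +361.446ms=1/2b
7) 4337.349ms=6b +1084.337ms=3/2b
8) 5421.687ms=15/2b +542.169ms=3/4b
9) 5963.855ms=33/4b +542.169ms=3/4b
10) 6506.024ms=9b +1084.337ms=3/2b
11) 7590.361ms=21/2b +1084.337ms=3/2b
Σ=12b of 12 (83bpm 3/8) — PASS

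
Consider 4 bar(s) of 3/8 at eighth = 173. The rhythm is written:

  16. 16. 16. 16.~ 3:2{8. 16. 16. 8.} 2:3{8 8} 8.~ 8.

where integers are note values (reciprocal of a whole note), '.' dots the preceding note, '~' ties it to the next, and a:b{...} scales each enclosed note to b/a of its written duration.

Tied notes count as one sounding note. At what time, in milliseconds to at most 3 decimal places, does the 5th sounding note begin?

note 5 onset = 4b = 1387.283ms

1. 0.0ms @ 0 + 260.116ms (3/4)
2. 260.116ms @ 3/4 + 260.116ms (3/4)
3. 520.231ms @ 3/2 + 260.116ms (3/4)
4. 780.347ms @ 9/4 + 606.936ms (7/4)
5. 1387.283ms @ 4 + 173.41ms (1/2)
6. 1560.694ms @ 9/2 + 173.41ms (1/2)
7. 1734.104ms @ 5 + 346.821ms (1)
8. 2080.925ms @ 6 + 520.231ms (3/2)
9. 2601.156ms @ 15/2 + 520.231ms (3/2)
10. 3121.387ms @ 9 + 1040.462ms (3)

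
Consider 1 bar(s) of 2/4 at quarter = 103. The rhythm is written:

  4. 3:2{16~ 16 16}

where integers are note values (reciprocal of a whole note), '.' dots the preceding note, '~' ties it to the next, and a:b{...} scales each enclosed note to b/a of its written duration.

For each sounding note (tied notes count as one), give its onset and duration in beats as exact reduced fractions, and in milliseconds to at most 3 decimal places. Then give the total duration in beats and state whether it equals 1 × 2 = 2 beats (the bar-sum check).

1) 0.0ms=0b +873.786ms=3/2b
2) 873.786ms=3/2b +194.175ms=1/3b
3) 1067.961ms=11/6b +97.087ms=1/6b
Σ=2b of 2 (103bpm 2/4) — PASS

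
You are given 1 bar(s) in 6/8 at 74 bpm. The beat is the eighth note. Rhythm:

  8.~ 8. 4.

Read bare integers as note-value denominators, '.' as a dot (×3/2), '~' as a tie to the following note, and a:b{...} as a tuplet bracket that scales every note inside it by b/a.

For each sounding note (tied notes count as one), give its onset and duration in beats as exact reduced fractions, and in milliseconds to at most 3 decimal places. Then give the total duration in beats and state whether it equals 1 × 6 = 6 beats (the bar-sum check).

1) 0.0ms=0b +2432.432ms=3b
2) 2432.432ms=3b +2432.432ms=3b
Σ=6b of 6 (74bpm 6/8) — PASS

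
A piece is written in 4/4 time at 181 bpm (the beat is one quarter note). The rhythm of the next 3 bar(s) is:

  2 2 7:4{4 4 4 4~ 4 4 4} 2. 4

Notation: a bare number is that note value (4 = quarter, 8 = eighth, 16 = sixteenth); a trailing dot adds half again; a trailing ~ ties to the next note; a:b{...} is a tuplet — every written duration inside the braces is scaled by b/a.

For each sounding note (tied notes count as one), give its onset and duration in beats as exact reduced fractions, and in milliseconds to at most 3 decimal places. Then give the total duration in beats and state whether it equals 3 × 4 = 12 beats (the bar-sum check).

1) 0.0ms=0b +662.983ms=2b
2) 662.983ms=2b +662.983ms=2b
3) 1325.967ms=4b +189.424ms=4/7b
4) 1515.391ms=32/7b +189.424ms=4/7b
5) 1704.815ms=36/7b +189.424ms=4/7b
6) 1894.238ms=40/7b +378.848ms=8/7b
7) 2273.086ms=48/7b +189.424ms=4/7b
8) 2462.51ms=52/7b +189.424ms=4/7b
9) 2651.934ms=8b +994.475ms=3b
10) 3646.409ms=11b +331.492ms=1b
Σ=12b of 12 (181bpm 4/4) — PASS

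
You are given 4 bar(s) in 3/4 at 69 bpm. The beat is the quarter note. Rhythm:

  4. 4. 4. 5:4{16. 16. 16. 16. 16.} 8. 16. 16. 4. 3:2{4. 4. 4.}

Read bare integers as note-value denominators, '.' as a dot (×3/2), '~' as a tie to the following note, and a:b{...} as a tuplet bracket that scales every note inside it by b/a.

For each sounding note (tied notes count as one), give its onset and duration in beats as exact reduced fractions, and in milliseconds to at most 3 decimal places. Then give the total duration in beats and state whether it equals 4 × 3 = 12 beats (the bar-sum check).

1) 0.0ms=0b +1304.348ms=3/2b
2) 1304.348ms=3/2b +1304.348ms=3/2b
3) 2608.696ms=3b +1304.348ms=3/2b
4) 3913.043ms=9/2b +260.87ms=3/10b
5) 4173.913ms=24/5b +260.87ms=3/10b
6) 4434.783ms=51/10b +260.87ms=3/10b
7) 4695.652ms=27/5b +260.87ms=3/10b
8) 4956.522ms=57/10b +260.87ms=3/10b
9) 5217.391ms=6b +652.174ms=3/4b
10) 5869.565ms=27/4b +326.087ms=3/8b
11) 6195.652ms=57/8b +326.087ms=3/8b
12) 6521.739ms=15/2b +1304.348ms=3/2b
13) 7826.087ms=9b +869.565ms=1b
14) 8695.652ms=10b +869.565ms=1b
15) 9565.217ms=11b +869.565ms=1b
Σ=12b of 12 (69bpm 3/4) — PASS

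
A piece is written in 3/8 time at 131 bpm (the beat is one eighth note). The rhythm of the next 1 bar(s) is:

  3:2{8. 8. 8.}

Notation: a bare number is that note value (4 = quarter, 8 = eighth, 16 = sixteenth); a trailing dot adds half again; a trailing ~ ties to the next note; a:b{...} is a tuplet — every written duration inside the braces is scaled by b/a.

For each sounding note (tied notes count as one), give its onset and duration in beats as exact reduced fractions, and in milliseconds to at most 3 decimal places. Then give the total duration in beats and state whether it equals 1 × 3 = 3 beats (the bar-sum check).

1) 0.0ms=0b +458.015ms=1b
2) 458.015ms=1b +458.015ms=1b
3) 916.031ms=2b +458.015ms=1b
Σ=3b of 3 (131bpm 3/8) — PASS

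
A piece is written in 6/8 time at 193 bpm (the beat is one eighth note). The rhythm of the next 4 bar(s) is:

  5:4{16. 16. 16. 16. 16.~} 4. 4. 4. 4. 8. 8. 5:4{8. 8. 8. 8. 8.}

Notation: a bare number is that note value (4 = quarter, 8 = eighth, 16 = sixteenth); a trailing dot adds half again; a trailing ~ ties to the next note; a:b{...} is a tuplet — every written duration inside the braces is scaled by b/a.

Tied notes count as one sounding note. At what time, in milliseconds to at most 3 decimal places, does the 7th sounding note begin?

note 7 onset = 9b = 2797.927ms

1. 0.0ms @ 0 + 186.528ms (3/5)
2. 186.528ms @ 3/5 + 186.528ms (3/5)
3. 373.057ms @ 6/5 + 186.528ms (3/5)
4. 559.585ms @ 9/5 + 186.528ms (3/5)
5. 746.114ms @ 12/5 + 1119.171ms (18/5)
6. 1865.285ms @ 6 + 932.642ms (3)
7. 2797.927ms @ 9 + 932.642ms (3)
8. 3730.57ms @ 12 + 932.642ms (3)
9. 4663.212ms @ 15 + 466.321ms (3/2)
10. 5129.534ms @ 33/2 + 466.321ms (3/2)
11. 5595.855ms @ 18 + 373.057ms (6/5)
12. 5968.912ms @ 96/5 + 373.057ms (6/5)
13. 6341.969ms @ 102/5 + 373.057ms (6/5)
14. 6715.026ms @ 108/5 + 373.057ms (6/5)
15. 7088.083ms @ 114/5 + 373.057ms (6/5)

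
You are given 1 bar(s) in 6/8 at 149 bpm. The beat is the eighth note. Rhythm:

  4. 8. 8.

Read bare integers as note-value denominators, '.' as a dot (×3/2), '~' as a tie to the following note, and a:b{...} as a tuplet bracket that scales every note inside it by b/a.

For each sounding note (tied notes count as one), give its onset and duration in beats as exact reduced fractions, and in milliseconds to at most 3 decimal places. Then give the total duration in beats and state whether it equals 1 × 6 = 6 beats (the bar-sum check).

1) 0.0ms=0b +1208.054ms=3b
2) 1208.054ms=3b +604.027ms=3/2b
3) 1812.081ms=9/2b +604.027ms=3/2b
Σ=6b of 6 (149bpm 6/8) — PASS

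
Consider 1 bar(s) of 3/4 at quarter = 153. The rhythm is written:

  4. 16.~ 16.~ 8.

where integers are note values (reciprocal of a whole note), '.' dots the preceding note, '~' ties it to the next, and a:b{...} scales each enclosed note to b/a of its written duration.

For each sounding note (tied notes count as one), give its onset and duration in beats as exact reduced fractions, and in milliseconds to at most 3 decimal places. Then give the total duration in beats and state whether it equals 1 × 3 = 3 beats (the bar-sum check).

1) 0.0ms=0b +588.235ms=3/2b
2) 588.235ms=3/2b +588.235ms=3/2b
Σ=3b of 3 (153bpm 3/4) — PASS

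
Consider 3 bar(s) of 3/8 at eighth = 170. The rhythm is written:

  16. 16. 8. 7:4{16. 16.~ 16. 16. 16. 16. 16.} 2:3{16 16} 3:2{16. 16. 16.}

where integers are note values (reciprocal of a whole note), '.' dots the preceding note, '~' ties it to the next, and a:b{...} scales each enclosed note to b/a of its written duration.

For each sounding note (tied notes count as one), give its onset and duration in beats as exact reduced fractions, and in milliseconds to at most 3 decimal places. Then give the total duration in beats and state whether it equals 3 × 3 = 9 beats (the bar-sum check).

1) 0.0ms=0b +264.706ms=3/4b
2) 264.706ms=3/4b +264.706ms=3/4b
3) 529.412ms=3/2b +529.412ms=3/2b
4) 1058.824ms=3b +151.261ms=3/7b
5) 1210.084ms=24/7b +302.521ms=6/7b
6) 1512.605ms=30/7b +151.261ms=3/7b
7) 1663.866ms=33/7b +151.261ms=3/7b
8) 1815.126ms=36/7b +151.261ms=3/7b
9) 1966.387ms=39/7b +151.261ms=3/7b
10) 2117.647ms=6b +264.706ms=3/4b
11) 2382.353ms=27/4b +264.706ms=3/4b
12) 2647.059ms=15/2b +176.471ms=1/2b
13) 2823.529ms=8b +176.471ms=1/2b
14) 3000.0ms=17/2b +176.471ms=1/2b
Σ=9b of 9 (170bpm 3/8) — PASS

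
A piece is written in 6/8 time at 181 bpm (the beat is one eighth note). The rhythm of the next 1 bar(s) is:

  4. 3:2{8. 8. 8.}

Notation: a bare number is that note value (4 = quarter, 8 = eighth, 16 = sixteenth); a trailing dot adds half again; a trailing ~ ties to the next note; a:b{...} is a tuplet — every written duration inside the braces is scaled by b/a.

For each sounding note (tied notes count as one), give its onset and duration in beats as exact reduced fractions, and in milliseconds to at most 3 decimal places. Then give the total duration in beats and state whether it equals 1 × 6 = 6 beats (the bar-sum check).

1) 0.0ms=0b +994.475ms=3b
2) 994.475ms=3b +331.492ms=1b
3) 1325.967ms=4b +331.492ms=1b
4) 1657.459ms=5b +331.492ms=1b
Σ=6b of 6 (181bpm 6/8) — PASS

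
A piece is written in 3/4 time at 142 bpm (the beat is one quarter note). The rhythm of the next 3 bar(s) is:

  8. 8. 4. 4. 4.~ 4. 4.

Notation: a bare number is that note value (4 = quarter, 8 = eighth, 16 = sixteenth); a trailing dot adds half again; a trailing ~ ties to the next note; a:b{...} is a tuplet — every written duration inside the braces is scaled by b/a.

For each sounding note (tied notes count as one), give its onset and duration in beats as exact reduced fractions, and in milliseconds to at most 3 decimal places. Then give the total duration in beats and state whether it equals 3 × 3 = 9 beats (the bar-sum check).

1) 0.0ms=0b +316.901ms=3/4b
2) 316.901ms=3/4b +316.901ms=3/4b
3) 633.803ms=3/2b +633.803ms=3/2b
4) 1267.606ms=3b +633.803ms=3/2b
5) 1901.408ms=9/2b +1267.606ms=3b
6) 3169.014ms=15/2b +633.803ms=3/2b
Σ=9b of 9 (142bpm 3/4) — PASS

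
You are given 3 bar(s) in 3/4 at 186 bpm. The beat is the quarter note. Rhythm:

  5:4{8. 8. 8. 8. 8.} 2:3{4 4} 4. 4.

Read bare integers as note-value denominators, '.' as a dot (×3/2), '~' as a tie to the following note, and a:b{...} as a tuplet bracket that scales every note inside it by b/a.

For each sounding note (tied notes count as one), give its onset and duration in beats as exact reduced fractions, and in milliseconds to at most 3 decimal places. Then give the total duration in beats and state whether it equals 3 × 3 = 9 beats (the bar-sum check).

1) 0.0ms=0b +193.548ms=3/5b
2) 193.548ms=3/5b +193.548ms=3/5b
3) 387.097ms=6/5b +193.548ms=3/5b
4) 580.645ms=9/5b +193.548ms=3/5b
5) 774.194ms=12/5b +193.548ms=3/5b
6) 967.742ms=3b +483.871ms=3/2b
7) 1451.613ms=9/2b +483.871ms=3/2b
8) 1935.484ms=6b +483.871ms=3/2b
9) 2419.355ms=15/2b +483.871ms=3/2b
Σ=9b of 9 (186bpm 3/4) — PASS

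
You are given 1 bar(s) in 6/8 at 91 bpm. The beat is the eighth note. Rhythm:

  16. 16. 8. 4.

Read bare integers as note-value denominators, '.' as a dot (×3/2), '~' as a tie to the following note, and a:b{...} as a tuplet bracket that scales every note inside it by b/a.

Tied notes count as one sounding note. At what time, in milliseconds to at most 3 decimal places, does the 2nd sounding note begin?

note 2 onset = 3/4b = 494.505ms

1. 0.0ms @ 0 + 494.505ms (3/4)
2. 494.505ms @ 3/4 + 494.505ms (3/4)
3. 989.011ms @ 3/2 + 989.011ms (3/2)
4. 1978.022ms @ 3 + 1978.022ms (3)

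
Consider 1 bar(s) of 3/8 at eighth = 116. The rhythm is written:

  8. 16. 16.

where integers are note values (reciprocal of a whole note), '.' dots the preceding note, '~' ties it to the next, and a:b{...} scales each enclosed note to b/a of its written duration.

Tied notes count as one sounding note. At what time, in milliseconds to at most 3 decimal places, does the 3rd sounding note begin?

1. 0.0ms @ 0 + 775.862ms (3/2)
2. 775.862ms @ 3/2 + 387.931ms (3/4)
3. 1163.793ms @ 9/4 + 387.931ms (3/4)

note 3 onset = 9/4b = 1163.793ms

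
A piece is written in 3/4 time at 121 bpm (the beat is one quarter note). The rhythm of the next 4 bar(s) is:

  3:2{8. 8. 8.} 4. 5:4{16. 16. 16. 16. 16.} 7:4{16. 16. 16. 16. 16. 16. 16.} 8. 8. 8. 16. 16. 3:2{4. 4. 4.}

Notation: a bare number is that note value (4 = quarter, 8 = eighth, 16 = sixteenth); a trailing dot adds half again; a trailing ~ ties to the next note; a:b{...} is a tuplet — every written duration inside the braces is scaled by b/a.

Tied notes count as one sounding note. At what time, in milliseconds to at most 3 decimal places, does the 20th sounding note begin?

1. 0.0ms @ 0 + 247.934ms (1/2)
2. 247.934ms @ 1/2 + 247.934ms (1/2)
3. 495.868ms @ 1 + 247.934ms (1/2)
4. 743.802ms @ 3/2 + 743.802ms (3/2)
5. 1487.603ms @ 3 + 148.76ms (3/10)
6. 1636.364ms @ 33/10 + 148.76ms (3/10)
7. 1785.124ms @ 18/5 + 148.76ms (3/10)
8. 1933.884ms @ 39/10 + 148.76ms (3/10)
9. 2082.645ms @ 21/5 + 148.76ms (3/10)
10. 2231.405ms @ 9/2 + 106.257ms (3/14)
11. 2337.662ms @ 33/7 + 106.257ms (3/14)
12. 2443.92ms @ 69/14 + 106.257ms (3/14)
13. 2550.177ms @ 36/7 + 106.257ms (3/14)
14. 2656.434ms @ 75/14 + 106.257ms (3/14)
15. 2762.692ms @ 39/7 + 106.257ms (3/14)
16. 2868.949ms @ 81/14 + 106.257ms (3/14)
17. 2975.207ms @ 6 + 371.901ms (3/4)
18. 3347.107ms @ 27/4 + 371.901ms (3/4)
19. 3719.008ms @ 15/2 + 371.901ms (3/4)
20. 4090.909ms @ 33/4 + 185.95ms (3/8)
21. 4276.86ms @ 69/8 + 185.95ms (3/8)
22. 4462.81ms @ 9 + 495.868ms (1)
23. 4958.678ms @ 10 + 495.868ms (1)
24. 5454.545ms @ 11 + 495.868ms (1)

note 20 onset = 33/4b = 4090.909ms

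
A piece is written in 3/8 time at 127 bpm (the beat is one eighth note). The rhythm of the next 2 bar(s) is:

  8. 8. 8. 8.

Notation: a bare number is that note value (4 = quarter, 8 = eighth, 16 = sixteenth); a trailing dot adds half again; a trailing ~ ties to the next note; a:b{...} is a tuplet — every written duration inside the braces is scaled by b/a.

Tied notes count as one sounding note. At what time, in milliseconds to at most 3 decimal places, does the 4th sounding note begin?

1. 0.0ms @ 0 + 708.661ms (3/2)
2. 708.661ms @ 3/2 + 708.661ms (3/2)
3. 1417.323ms @ 3 + 708.661ms (3/2)
4. 2125.984ms @ 9/2 + 708.661ms (3/2)

note 4 onset = 9/2b = 2125.984ms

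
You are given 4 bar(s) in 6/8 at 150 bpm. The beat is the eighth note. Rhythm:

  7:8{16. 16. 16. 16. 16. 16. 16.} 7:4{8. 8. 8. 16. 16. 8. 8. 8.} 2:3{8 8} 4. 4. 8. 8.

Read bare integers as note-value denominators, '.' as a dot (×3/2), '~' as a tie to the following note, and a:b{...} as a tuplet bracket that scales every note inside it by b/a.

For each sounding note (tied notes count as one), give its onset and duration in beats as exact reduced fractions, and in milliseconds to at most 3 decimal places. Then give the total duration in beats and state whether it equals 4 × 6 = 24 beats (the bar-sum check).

1) 0.0ms=0b +342.857ms=6/7b
2) 342.857ms=6/7b +342.857ms=6/7b
3) 685.714ms=12/7b +342.857ms=6/7b
4) 1028.571ms=18/7b +342.857ms=6/7b
5) 1371.429ms=24/7b +342.857ms=6/7b
6) 1714.286ms=30/7b +342.857ms=6/7b
7) 2057.143ms=36/7b +342.857ms=6/7b
8) 2400.0ms=6b +342.857ms=6/7b
9) 2742.857ms=48/7b +342.857ms=6/7b
10) 3085.714ms=54/7b +342.857ms=6/7b
11) 3428.571ms=60/7b +171.429ms=3/7b
12) 3600.0ms=9b +171.429ms=3/7b
13) 3771.429ms=66/7b +342.857ms=6/7b
14) 4114.286ms=72/7b +342.857ms=6/7b
15) 4457.143ms=78/7b +342.857ms=6/7b
16) 4800.0ms=12b +600.0ms=3/2b
17) 5400.0ms=27/2b +600.0ms=3/2b
18) 6000.0ms=15b +1200.0ms=3b
19) 7200.0ms=18b +1200.0ms=3b
20) 8400.0ms=21b +600.0ms=3/2b
21) 9000.0ms=45/2b +600.0ms=3/2b
Σ=24b of 24 (150bpm 6/8) — PASS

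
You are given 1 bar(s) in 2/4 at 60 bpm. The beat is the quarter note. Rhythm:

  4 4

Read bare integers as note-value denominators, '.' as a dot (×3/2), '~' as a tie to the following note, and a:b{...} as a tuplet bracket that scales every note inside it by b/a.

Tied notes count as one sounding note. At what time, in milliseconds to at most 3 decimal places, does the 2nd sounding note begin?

note 2 onset = 1b = 1000.0ms

1. 0.0ms @ 0 + 1000.0ms (1)
2. 1000.0ms @ 1 + 1000.0ms (1)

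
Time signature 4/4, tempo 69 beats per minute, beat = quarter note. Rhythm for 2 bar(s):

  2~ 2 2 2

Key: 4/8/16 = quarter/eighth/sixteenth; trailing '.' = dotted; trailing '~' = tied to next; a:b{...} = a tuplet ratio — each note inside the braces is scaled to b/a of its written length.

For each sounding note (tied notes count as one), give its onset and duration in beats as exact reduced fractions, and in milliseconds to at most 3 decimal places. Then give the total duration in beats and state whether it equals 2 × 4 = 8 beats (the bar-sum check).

1) 0.0ms=0b +3478.261ms=4b
2) 3478.261ms=4b +1739.13ms=2b
3) 5217.391ms=6b +1739.13ms=2b
Σ=8b of 8 (69bpm 4/4) — PASS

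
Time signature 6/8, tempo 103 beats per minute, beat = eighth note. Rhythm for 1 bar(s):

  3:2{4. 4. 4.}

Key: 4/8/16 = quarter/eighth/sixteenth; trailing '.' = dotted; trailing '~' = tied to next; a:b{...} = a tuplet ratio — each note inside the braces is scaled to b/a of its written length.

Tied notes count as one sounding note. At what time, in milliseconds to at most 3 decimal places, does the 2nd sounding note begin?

note 2 onset = 2b = 1165.049ms

1. 0.0ms @ 0 + 1165.049ms (2)
2. 1165.049ms @ 2 + 1165.049ms (2)
3. 2330.097ms @ 4 + 1165.049ms (2)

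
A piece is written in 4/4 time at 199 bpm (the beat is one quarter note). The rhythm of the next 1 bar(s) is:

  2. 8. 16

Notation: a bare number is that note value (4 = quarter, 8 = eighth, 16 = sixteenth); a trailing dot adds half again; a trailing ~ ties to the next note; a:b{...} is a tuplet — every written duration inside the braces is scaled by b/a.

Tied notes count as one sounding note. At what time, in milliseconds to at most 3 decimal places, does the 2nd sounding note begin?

1. 0.0ms @ 0 + 904.523ms (3)
2. 904.523ms @ 3 + 226.131ms (3/4)
3. 1130.653ms @ 15/4 + 75.377ms (1/4)

note 2 onset = 3b = 904.523ms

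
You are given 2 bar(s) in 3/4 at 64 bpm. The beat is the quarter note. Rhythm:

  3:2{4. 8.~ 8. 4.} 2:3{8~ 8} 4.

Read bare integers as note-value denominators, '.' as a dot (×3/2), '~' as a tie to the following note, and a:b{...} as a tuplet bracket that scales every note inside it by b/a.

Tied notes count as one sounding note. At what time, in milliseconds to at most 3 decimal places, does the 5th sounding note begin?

1. 0.0ms @ 0 + 937.5ms (1)
2. 937.5ms @ 1 + 937.5ms (1)
3. 1875.0ms @ 2 + 937.5ms (1)
4. 2812.5ms @ 3 + 1406.25ms (3/2)
5. 4218.75ms @ 9/2 + 1406.25ms (3/2)

note 5 onset = 9/2b = 4218.75ms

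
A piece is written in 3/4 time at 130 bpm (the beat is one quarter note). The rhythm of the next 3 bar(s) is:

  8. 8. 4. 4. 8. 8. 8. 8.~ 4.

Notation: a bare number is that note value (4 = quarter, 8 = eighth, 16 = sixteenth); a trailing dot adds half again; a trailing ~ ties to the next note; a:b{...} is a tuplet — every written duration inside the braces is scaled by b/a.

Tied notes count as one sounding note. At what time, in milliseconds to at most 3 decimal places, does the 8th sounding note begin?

1. 0.0ms @ 0 + 346.154ms (3/4)
2. 346.154ms @ 3/4 + 346.154ms (3/4)
3. 692.308ms @ 3/2 + 692.308ms (3/2)
4. 1384.615ms @ 3 + 692.308ms (3/2)
5. 2076.923ms @ 9/2 + 346.154ms (3/4)
6. 2423.077ms @ 21/4 + 346.154ms (3/4)
7. 2769.231ms @ 6 + 346.154ms (3/4)
8. 3115.385ms @ 27/4 + 1038.462ms (9/4)

note 8 onset = 27/4b = 3115.385ms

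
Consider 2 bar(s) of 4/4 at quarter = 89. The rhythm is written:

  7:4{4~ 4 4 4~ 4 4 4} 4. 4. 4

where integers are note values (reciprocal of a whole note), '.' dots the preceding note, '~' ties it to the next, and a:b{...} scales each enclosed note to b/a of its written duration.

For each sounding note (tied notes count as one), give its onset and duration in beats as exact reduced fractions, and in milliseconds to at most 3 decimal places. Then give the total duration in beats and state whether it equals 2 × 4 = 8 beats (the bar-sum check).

1) 0.0ms=0b +770.465ms=8/7b
2) 770.465ms=8/7b +385.233ms=4/7b
3) 1155.698ms=12/7b +770.465ms=8/7b
4) 1926.164ms=20/7b +385.233ms=4/7b
5) 2311.396ms=24/7b +385.233ms=4/7b
6) 2696.629ms=4b +1011.236ms=3/2b
7) 3707.865ms=11/2b +1011.236ms=3/2b
8) 4719.101ms=7b +674.157ms=1b
Σ=8b of 8 (89bpm 4/4) — PASS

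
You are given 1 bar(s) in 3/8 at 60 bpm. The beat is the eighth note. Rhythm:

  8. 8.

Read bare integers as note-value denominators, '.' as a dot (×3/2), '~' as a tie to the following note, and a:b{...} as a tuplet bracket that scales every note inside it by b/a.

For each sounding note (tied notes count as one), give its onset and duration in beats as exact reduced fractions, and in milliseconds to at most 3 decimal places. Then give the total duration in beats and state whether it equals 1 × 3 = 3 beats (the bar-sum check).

1) 0.0ms=0b +1500.0ms=3/2b
2) 1500.0ms=3/2b +1500.0ms=3/2b
Σ=3b of 3 (60bpm 3/8) — PASS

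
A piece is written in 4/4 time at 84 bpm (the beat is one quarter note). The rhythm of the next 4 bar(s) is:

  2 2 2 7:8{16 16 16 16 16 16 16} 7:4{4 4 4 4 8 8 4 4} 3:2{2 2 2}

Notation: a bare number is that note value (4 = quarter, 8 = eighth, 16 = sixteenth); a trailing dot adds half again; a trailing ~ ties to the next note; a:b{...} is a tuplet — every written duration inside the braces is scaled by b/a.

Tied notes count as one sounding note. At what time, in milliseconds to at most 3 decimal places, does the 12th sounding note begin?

note 12 onset = 60/7b = 6122.449ms

1. 0.0ms @ 0 + 1428.571ms (2)
2. 1428.571ms @ 2 + 1428.571ms (2)
3. 2857.143ms @ 4 + 1428.571ms (2)
4. 4285.714ms @ 6 + 204.082ms (2/7)
5. 4489.796ms @ 44/7 + 204.082ms (2/7)
6. 4693.878ms @ 46/7 + 204.082ms (2/7)
7. 4897.959ms @ 48/7 + 204.082ms (2/7)
8. 5102.041ms @ 50/7 + 204.082ms (2/7)
9. 5306.122ms @ 52/7 + 204.082ms (2/7)
10. 5510.204ms @ 54/7 + 204.082ms (2/7)
11. 5714.286ms @ 8 + 408.163ms (4/7)
12. 6122.449ms @ 60/7 + 408.163ms (4/7)
13. 6530.612ms @ 64/7 + 408.163ms (4/7)
14. 6938.776ms @ 68/7 + 408.163ms (4/7)
15. 7346.939ms @ 72/7 + 204.082ms (2/7)
16. 7551.02ms @ 74/7 + 204.082ms (2/7)
17. 7755.102ms @ 76/7 + 408.163ms (4/7)
18. 8163.265ms @ 80/7 + 408.163ms (4/7)
19. 8571.429ms @ 12 + 952.381ms (4/3)
20. 9523.81ms @ 40/3 + 952.381ms (4/3)
21. 10476.19ms @ 44/3 + 952.381ms (4/3)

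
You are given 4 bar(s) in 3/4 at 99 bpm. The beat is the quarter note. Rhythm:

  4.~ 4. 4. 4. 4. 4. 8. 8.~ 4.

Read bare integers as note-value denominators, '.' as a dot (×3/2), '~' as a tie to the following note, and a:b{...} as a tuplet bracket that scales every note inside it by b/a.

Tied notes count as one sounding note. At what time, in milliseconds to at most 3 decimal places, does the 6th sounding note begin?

note 6 onset = 9b = 5454.545ms

1. 0.0ms @ 0 + 1818.182ms (3)
2. 1818.182ms @ 3 + 909.091ms (3/2)
3. 2727.273ms @ 9/2 + 909.091ms (3/2)
4. 3636.364ms @ 6 + 909.091ms (3/2)
5. 4545.455ms @ 15/2 + 909.091ms (3/2)
6. 5454.545ms @ 9 + 454.545ms (3/4)
7. 5909.091ms @ 39/4 + 1363.636ms (9/4)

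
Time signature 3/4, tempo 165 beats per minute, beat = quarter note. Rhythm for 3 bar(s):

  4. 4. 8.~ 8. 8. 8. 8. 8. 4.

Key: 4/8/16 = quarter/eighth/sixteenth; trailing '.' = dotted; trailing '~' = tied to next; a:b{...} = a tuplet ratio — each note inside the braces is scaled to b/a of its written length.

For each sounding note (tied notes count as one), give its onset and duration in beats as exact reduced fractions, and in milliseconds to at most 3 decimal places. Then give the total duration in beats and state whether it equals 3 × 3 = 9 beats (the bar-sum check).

1) 0.0ms=0b +545.455ms=3/2b
2) 545.455ms=3/2b +545.455ms=3/2b
3) 1090.909ms=3b +545.455ms=3/2b
4) 1636.364ms=9/2b +272.727ms=3/4b
5) 1909.091ms=21/4b +272.727ms=3/4b
6) 2181.818ms=6b +272.727ms=3/4b
7) 2454.545ms=27/4b +272.727ms=3/4b
8) 2727.273ms=15/2b +545.455ms=3/2b
Σ=9b of 9 (165bpm 3/4) — PASS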